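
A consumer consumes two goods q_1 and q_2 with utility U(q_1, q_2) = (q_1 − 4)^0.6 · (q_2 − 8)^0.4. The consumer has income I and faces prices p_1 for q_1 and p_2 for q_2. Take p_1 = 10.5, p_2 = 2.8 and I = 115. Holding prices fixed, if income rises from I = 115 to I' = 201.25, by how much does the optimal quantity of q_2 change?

Let q_1' = q_1−4, q_2' = q_2−8. MRS = (3/2)·q_2'/q_1' = p_1/p_2.
After buying the subsistence bundle (4, 8), a share 0.6 of the remaining income goes to q_1: q_1* = 4 + 0.6·(I − 4p_1 − 8p_2)/p_1.
Discretionary income = 115 − 4·10.5 − 8·2.8 = 50.6; q_2* = 8 + 0.4·50.6/2.8 = 15.2286.
At I' = 201.25: q_2* = 27.55. Change: 27.55 − 15.2286 = 12.3214.

Δq_2* = 12.3214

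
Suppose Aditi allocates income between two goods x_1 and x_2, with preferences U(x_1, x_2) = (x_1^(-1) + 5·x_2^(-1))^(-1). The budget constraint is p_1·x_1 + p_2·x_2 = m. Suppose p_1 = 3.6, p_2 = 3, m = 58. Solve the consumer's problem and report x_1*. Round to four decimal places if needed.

x_1* = 5.2975

MRS = MU_x_1/MU_x_2 = (1/5)·(x_2/x_1)^(2). Set equal to p_1/p_2.
Solve for the ratio: x_2/x_1 = [5·p_1/p_2]^(0.5).
Substitute x_2 = (x_2/x_1)·x_1 into the budget: x_1* = m/(p_1 + p_2·(x_2/x_1)).
Numerically x_2/x_1 = 2.44949, so x_1* = 58/(3.6 + 3·2.44949) = 5.2975.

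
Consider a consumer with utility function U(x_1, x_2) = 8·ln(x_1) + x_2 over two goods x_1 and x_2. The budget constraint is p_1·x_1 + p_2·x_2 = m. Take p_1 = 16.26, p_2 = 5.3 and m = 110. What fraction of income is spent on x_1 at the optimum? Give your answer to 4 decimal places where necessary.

share on x_1 = 0.3855

Set MRS = p_1/p_2: (8/x_1)/1 = p_1/p_2.
So x_1*(p_1,p_2) = 8·p_2/p_1, independent of income; and x_2* = (m − 8·p_2)/p_2.
At the given prices: x_1* = 8·5.3/16.26 = 2.6076, and x_2* = 12.7547.
Expenditure on x_1: 16.26·2.6076 = 42.4; share = 0.3855.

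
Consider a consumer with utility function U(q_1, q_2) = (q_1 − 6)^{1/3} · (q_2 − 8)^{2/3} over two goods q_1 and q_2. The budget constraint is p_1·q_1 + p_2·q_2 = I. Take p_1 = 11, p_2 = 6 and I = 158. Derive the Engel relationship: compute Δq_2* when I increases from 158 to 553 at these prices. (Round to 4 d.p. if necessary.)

This is Cobb-Douglas in (q_1−6, q_2−8): tangency gives 1/3·p_2·(q_2−8) = 2/3·p_1·(q_1−6).
Substituting into the budget: q_1* = 6 + 1/3·(I − 6·p_1 − 8·p_2)/p_1, and q_2* = 8 + 2/3·(…)/p_2.
Discretionary income = 158 − 6·11 − 8·6 = 44; q_2* = 8 + 2/3·44/6 = 12.8889.
At I' = 553: q_2* = 56.7778. Change: 56.7778 − 12.8889 = 43.8889.

Δq_2* = 43.8889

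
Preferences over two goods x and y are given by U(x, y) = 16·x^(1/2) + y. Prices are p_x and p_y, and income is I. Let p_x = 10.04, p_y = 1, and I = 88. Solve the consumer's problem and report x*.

Set MRS = p_x/p_y: 8·x^(−1/2) = p_x/p_y.
Solve: √x = 8·p_y/p_x, so x*(p_x,p_y) = (8·p_y/p_x)², and y* = (I − p_x·x*)/p_y.
Plugging in: x* = (8·1/10.04)² = 0.6349.

x* = 0.6349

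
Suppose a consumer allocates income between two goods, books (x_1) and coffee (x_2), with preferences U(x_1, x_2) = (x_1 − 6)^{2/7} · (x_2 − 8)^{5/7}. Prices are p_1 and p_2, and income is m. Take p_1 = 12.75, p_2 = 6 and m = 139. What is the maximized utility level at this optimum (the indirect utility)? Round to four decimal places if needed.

V = 1.0712

Substituting into the budget: x_1* = 6 + 2/7·(m − 6·p_1 − 8·p_2)/p_1, and x_2* = 8 + 5/7·(…)/p_2.
Discretionary income = 139 − 6·12.75 − 8·6 = 14.5; x_1* = 6 + 2/7·14.5/12.75 = 6.3249; x_2* = 8 + 5/7·14.5/6 = 9.7262.
Utility at the optimum: U(6.3249, 9.7262) = 1.0712.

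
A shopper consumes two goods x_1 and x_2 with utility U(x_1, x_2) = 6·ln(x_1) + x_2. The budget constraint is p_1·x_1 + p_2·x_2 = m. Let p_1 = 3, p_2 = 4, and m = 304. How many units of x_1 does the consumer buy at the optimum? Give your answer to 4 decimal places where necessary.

x_1* = 8

Set MRS = p_1/p_2: (6/x_1)/1 = p_1/p_2.
So x_1*(p_1,p_2) = 6·p_2/p_1, independent of income; and x_2* = (m − 6·p_2)/p_2.
At the given prices: x_1* = 6·4/3 = 8.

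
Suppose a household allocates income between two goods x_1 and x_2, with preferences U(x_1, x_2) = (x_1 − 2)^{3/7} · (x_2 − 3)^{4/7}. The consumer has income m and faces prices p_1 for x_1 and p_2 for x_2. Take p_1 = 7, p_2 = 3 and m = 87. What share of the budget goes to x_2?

Let x_1' = x_1−2, x_2' = x_2−3. MRS = (3/4)·x_2'/x_1' = p_1/p_2.
Substituting into the budget: x_1* = 2 + 3/7·(m − 2·p_1 − 3·p_2)/p_1, and x_2* = 3 + 4/7·(…)/p_2.
Discretionary income = 87 − 2·7 − 3·3 = 64; x_1* = 2 + 3/7·64/7 = 5.9184; x_2* = 3 + 4/7·64/3 = 15.1905.
Expenditure on x_2: 3·15.1905 = 45.5714; share = 0.5238.

share on x_2 = 0.5238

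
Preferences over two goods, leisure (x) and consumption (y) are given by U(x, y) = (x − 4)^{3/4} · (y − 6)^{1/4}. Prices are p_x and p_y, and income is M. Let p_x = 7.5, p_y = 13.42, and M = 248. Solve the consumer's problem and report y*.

y* = 8.5611

This is Cobb-Douglas in (x−4, y−6): tangency gives 0.75·p_y·(y−6) = 0.25·p_x·(x−4).
Substituting into the budget: x* = 4 + 0.75·(M − 4·p_x − 6·p_y)/p_x, and y* = 6 + 0.25·(…)/p_y.
Discretionary income = 248 − 4·7.5 − 6·13.42 = 137.48; y* = 6 + 0.25·137.48/13.42 = 8.5611.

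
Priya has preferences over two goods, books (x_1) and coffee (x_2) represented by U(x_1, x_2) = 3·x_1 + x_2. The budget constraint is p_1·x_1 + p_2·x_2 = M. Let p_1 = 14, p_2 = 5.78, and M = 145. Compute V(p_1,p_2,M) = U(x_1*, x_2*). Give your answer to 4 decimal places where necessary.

Perfect substitutes: compare marginal utility per dollar. 3/p_1 vs 1/p_2 → 0.2143 vs 0.173.
x_1 gives more utility per dollar, so spend all income on x_1: x_1* = M/p_1, x_2* = 0.
Numerically: x_1* = 10.3571, x_2* = 0.
Utility at the optimum: U(10.3571, 0) = 31.0714.

V = 31.0714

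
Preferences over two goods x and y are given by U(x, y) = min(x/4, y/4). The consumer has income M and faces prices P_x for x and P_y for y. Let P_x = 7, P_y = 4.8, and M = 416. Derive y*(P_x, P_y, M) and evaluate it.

y* = 35.2542

Leontief preferences: the optimum is at the kink where x/4 = y/4, i.e. y = x.
Budget: P_x·x + P_y·x = M, so (4·P_x + 4·P_y)·x = 4·M.
Demand: x*(P_x,P_y,M) = 4·M/(4·P_x + 4·P_y), y* = 4·M/(4·P_x + 4·P_y).
Here 4·7 + 4·4.8 = 47.2, giving y* = 35.2542.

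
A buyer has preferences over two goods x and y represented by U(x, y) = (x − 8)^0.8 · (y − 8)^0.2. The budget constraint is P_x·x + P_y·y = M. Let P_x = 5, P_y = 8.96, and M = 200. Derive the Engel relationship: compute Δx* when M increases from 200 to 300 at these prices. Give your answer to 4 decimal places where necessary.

MRS = 4·(y−8)/(x−8). Tangency with P_x/P_y gives y−8 = (1/4)·(P_x/P_y)·(x−8).
Substituting into the budget: x* = 8 + 0.8·(M − 8·P_x − 8·P_y)/P_x, and y* = 8 + 0.2·(…)/P_y.
Discretionary income = 200 − 8·5 − 8·8.96 = 88.32; x* = 8 + 0.8·88.32/5 = 22.1312.
At M' = 300: x* = 38.1312. Change: 38.1312 − 22.1312 = 16.

Δx* = 16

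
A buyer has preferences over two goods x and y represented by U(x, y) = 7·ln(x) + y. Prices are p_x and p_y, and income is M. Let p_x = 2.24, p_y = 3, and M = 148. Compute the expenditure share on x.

MU_x = 7/x, MU_y = 1. Tangency: 7/x = p_x/p_y.
So x*(p_x,p_y) = 7·p_y/p_x, independent of income; and y* = (M − 7·p_y)/p_y.
At the given prices: x* = 7·3/2.24 = 9.375, and y* = 42.3333.
Expenditure on x: 2.24·9.375 = 21; share = 0.1419.

share on x = 0.1419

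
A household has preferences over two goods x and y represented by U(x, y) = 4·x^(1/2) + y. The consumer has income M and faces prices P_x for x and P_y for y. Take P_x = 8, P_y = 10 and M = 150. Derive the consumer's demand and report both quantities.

Utility is quasi-linear in y; the FOC for x is 2/√x = P_x/P_y.
Thus x* = (2·P_y/P_x)² — independent of M — with the rest of income spent on y.
Plugging in: x* = (2·10/8)² = 6.25, y* = 10.

x* = 6.25, y* = 10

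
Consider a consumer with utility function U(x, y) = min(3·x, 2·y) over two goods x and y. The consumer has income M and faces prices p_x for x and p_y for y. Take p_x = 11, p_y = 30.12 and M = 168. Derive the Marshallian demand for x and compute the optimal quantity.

With perfect complements, no substitution: consume in ratio x:y = 2:3.
Budget: p_x·x + p_y·(3/2)·x = M, so (2·p_x + 3·p_y)·x = 2·M.
Demand: x*(p_x,p_y,M) = 2·M/(2·p_x + 3·p_y), y* = 3·M/(2·p_x + 3·p_y).
Here 2·11 + 3·30.12 = 112.36, giving x* = 2.9904.

x* = 2.9904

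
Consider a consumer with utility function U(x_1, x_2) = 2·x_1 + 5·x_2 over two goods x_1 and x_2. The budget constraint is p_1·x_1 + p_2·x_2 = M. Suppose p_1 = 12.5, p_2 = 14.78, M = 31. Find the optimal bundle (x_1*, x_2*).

x_2 gives more utility per dollar, so spend all income on x_2: x_2* = M/p_2, x_1* = 0.
Numerically: x_1* = 0, x_2* = 2.0974.

x_1* = 0, x_2* = 2.0974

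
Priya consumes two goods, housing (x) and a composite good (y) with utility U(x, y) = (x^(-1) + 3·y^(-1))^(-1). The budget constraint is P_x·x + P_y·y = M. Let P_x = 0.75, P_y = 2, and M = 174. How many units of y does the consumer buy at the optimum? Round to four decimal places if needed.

From the CES first-order condition, (1/3)·(y/x)^(2) = P_x/P_y.
Solve for the ratio: y/x = [3·P_x/P_y]^(0.5).
With the ratio pinned down, the budget gives x* = M/(P_x + P_y·(y/x)) and y* = (y/x)·x*.
Numerically y/x = 1.06066, so x* = 174/(0.75 + 2·1.06066) = 60.5993 and y* = 1.06066·60.5993 = 64.2753.

y* = 64.2753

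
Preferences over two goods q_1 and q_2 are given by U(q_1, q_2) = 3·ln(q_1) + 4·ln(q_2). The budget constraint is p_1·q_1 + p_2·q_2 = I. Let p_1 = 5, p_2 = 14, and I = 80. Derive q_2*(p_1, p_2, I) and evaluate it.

q_2* = 3.2653

The MRS is (3/4)·q_2/q_1. Set MRS = p_1/p_2.
Rearranging, p_2·q_2 = (4/3)·p_1·q_1. Substituting into the budget gives p_1·q_1·(1 + (4/3)) = I.
Demand: q_1*(p_1,p_2,I) = 3/7·I/p_1 and q_2* = 4/7·I/p_2.
At p_1=5, p_2=14, I=80: q_2* = 4/7·80/14 = 3.2653.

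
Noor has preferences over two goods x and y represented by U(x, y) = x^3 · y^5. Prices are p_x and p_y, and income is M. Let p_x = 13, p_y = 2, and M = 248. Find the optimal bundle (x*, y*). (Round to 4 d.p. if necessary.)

x* = 7.1538, y* = 77.5

Demand: x*(p_x,p_y,M) = 0.375·M/p_x and y* = 0.625·M/p_y.
At p_x=13, p_y=2, M=248: x* = 0.375·248/13 = 7.1538, y* = 77.5.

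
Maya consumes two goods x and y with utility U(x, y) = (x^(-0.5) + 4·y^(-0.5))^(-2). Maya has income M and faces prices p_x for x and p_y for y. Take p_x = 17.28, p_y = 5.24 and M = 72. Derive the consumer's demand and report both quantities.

x* = 1.5473, y* = 8.638

From the CES first-order condition, (1/4)·(y/x)^(1.5) = p_x/p_y.
Solve for the ratio: y/x = [4·p_x/p_y]^(2/3).
Substitute y = (y/x)·x into the budget: x* = M/(p_x + p_y·(y/x)).
Numerically y/x = 5.582751, so x* = 72/(17.28 + 5.24·5.582751) = 1.5473 and y* = 5.582751·1.5473 = 8.638.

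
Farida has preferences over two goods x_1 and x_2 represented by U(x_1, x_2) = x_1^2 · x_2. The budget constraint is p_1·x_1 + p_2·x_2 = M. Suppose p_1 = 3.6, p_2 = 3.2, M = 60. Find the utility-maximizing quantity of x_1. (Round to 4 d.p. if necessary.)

x_1* = 11.1111

MU_x_1/MU_x_2 = (2·x_2)/(x_1); tangency sets this equal to p_1/p_2.
So 2·p_2·x_2 = p_1·x_1; combined with the budget, a share 2/3 of income goes to x_1.
Demand: x_1*(p_1,p_2,M) = 2/3·M/p_1 and x_2* = 1/3·M/p_2.
At p_1=3.6, p_2=3.2, M=60: x_1* = 2/3·60/3.6 = 11.1111.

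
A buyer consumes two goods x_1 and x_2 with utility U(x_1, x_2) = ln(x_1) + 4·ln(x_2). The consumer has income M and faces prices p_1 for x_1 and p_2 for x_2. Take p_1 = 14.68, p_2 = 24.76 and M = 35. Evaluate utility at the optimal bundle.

V = -0.2487

The MRS is (1/4)·x_2/x_1. Set MRS = p_1/p_2.
Rearranging, p_2·x_2 = 4·p_1·x_1. Substituting into the budget gives p_1·x_1·(1 + 4) = M.
Demand: x_1*(p_1,p_2,M) = 0.2·M/p_1 and x_2* = 0.8·M/p_2.
At p_1=14.68, p_2=24.76, M=35: x_1* = 0.2·35/14.68 = 0.4768, x_2* = 1.1309.
Utility at the optimum: U(0.4768, 1.1309) = -0.2487.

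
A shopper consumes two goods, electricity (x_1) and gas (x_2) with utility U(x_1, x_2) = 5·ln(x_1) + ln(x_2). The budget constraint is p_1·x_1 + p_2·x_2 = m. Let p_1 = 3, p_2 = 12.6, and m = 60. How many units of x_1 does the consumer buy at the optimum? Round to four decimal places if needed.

x_1* = 16.6667

The MRS is 5·x_2/x_1. Set MRS = p_1/p_2.
Rearranging, p_2·x_2 = (1/5)·p_1·x_1. Substituting into the budget gives p_1·x_1·(1 + (1/5)) = m.
Demand: x_1*(p_1,p_2,m) = 5/6·m/p_1 and x_2* = 1/6·m/p_2.
At p_1=3, p_2=12.6, m=60: x_1* = 5/6·60/3 = 16.6667.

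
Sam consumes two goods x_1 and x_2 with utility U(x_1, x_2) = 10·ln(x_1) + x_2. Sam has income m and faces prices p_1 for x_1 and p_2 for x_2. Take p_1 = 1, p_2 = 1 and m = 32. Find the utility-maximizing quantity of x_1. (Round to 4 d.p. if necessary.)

x_1* = 10

MU_x_1 = 10/x_1, MU_x_2 = 1. Tangency: 10/x_1 = p_1/p_2.
So x_1*(p_1,p_2) = 10·p_2/p_1, independent of income; and x_2* = (m − 10·p_2)/p_2.
At the given prices: x_1* = 10·1/1 = 10.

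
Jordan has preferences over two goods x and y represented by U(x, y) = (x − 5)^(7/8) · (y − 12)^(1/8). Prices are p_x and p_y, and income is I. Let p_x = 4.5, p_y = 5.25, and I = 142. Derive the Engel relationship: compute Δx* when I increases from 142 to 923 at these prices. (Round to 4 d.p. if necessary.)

This is Cobb-Douglas in (x−5, y−12): tangency gives 0.875·p_y·(y−12) = 0.125·p_x·(x−5).
After buying the subsistence bundle (5, 12), a share 0.875 of the remaining income goes to x: x* = 5 + 0.875·(I − 5p_x − 12p_y)/p_x.
Discretionary income = 142 − 5·4.5 − 12·5.25 = 56.5; x* = 5 + 0.875·56.5/4.5 = 15.9861.
At I' = 923: x* = 167.8472. Change: 167.8472 − 15.9861 = 151.8611.

Δx* = 151.8611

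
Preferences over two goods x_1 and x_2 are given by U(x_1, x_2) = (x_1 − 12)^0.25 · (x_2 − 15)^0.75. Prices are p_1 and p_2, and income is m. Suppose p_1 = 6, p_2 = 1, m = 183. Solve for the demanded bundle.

MRS = (1/3)·(x_2−15)/(x_1−12). Tangency with p_1/p_2 gives x_2−15 = 3·(p_1/p_2)·(x_1−12).
Substituting into the budget: x_1* = 12 + 0.25·(m − 12·p_1 − 15·p_2)/p_1, and x_2* = 15 + 0.75·(…)/p_2.
Discretionary income = 183 − 12·6 − 15·1 = 96; x_1* = 12 + 0.25·96/6 = 16; x_2* = 15 + 0.75·96/1 = 87.

x_1* = 16, x_2* = 87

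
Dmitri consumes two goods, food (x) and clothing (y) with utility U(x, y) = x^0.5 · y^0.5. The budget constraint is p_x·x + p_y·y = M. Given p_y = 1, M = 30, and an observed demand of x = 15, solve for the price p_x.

p_x = 1

MU_x/MU_y = (0.5·y)/(0.5·x); tangency sets this equal to p_x/p_y.
So 0.5·p_y·y = 0.5·p_x·x; combined with the budget, a share 0.5 of income goes to x.
Demand: x*(p_x,p_y,M) = 0.5·M/p_x and y* = 0.5·M/p_y.
Set x* = 15 in the demand function and solve for p_x: p_x = 1.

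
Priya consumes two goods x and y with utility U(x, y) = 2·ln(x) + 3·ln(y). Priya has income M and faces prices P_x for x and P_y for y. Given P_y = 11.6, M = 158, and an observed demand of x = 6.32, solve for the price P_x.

P_x = 10

MU_x/MU_y = (2·y)/(3·x); tangency sets this equal to P_x/P_y.
So 2·P_y·y = 3·P_x·x; combined with the budget, a share 0.4 of income goes to x.
Demand: x*(P_x,P_y,M) = 0.4·M/P_x and y* = 0.6·M/P_y.
Set x* = 6.32 in the demand function and solve for P_x: P_x = 10.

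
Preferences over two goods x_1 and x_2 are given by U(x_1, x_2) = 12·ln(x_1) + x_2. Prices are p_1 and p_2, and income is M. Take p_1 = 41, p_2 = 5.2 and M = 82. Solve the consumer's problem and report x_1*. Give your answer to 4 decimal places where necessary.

At the given prices: x_1* = 12·5.2/41 = 1.522.

x_1* = 1.522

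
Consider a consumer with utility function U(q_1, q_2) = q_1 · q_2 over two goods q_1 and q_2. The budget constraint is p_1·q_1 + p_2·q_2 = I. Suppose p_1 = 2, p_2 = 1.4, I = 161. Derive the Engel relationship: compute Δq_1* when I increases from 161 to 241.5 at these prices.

At p_1=2, p_2=1.4, I=161: q_1* = 0.5·161/2 = 40.25.
At I' = 241.5: q_1* = 60.375. Change: 60.375 − 40.25 = 20.125.

Δq_1* = 20.125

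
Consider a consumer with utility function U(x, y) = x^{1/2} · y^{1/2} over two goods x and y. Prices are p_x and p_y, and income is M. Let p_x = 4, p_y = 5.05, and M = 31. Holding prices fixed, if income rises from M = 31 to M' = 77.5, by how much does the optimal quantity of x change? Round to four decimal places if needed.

Δx* = 5.8125

Demand: x*(p_x,p_y,M) = 0.5·M/p_x and y* = 0.5·M/p_y.
At p_x=4, p_y=5.05, M=31: x* = 0.5·31/4 = 3.875.
At M' = 77.5: x* = 9.6875. Change: 9.6875 − 3.875 = 5.8125.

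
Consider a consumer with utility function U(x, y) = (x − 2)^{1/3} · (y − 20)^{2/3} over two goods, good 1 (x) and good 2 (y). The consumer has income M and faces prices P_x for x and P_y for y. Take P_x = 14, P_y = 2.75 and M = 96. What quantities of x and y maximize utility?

This is Cobb-Douglas in (x−2, y−20): tangency gives 1/3·P_y·(y−20) = 2/3·P_x·(x−2).
After buying the subsistence bundle (2, 20), a share 1/3 of the remaining income goes to x: x* = 2 + 1/3·(M − 2P_x − 20P_y)/P_x.
Discretionary income = 96 − 2·14 − 20·2.75 = 13; x* = 2 + 1/3·13/14 = 2.3095; y* = 20 + 2/3·13/2.75 = 23.1515.

x* = 2.3095, y* = 23.1515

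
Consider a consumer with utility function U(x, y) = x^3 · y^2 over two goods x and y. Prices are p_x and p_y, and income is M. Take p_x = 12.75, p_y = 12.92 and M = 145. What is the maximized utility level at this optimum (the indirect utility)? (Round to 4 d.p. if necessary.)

V = 6402.6264

At p_x=12.75, p_y=12.92, M=145: x* = 0.6·145/12.75 = 6.8235, y* = 4.4892.
Utility at the optimum: U(6.8235, 4.4892) = 6402.6264.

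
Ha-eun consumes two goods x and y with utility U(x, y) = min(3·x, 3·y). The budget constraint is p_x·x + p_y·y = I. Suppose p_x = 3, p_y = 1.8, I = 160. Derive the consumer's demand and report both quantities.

Leontief preferences: the optimum is at the kink where x/3 = y/3, i.e. y = x.
Budget: p_x·x + p_y·x = I, so (3·p_x + 3·p_y)·x = 3·I.
Demand: x*(p_x,p_y,I) = 3·I/(3·p_x + 3·p_y), y* = 3·I/(3·p_x + 3·p_y).
Here 3·3 + 3·1.8 = 14.4, giving x* = 33.3333 and y* = 33.3333.

x* = 33.3333, y* = 33.3333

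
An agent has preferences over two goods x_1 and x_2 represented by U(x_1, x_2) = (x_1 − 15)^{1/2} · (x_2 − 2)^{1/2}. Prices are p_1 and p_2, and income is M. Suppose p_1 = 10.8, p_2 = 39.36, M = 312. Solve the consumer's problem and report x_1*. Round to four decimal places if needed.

x_1* = 18.3

After buying the subsistence bundle (15, 2), a share 0.5 of the remaining income goes to x_1: x_1* = 15 + 0.5·(M − 15p_1 − 2p_2)/p_1.
Discretionary income = 312 − 15·10.8 − 2·39.36 = 71.28; x_1* = 15 + 0.5·71.28/10.8 = 18.3.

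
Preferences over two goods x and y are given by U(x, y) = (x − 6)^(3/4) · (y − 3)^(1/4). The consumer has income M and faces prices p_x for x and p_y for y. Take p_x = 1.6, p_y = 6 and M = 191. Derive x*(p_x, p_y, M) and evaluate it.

Let x' = x−6, y' = y−3. MRS = 3·y'/x' = p_x/p_y.
After buying the subsistence bundle (6, 3), a share 0.75 of the remaining income goes to x: x* = 6 + 0.75·(M − 6p_x − 3p_y)/p_x.
Discretionary income = 191 − 6·1.6 − 3·6 = 163.4; x* = 6 + 0.75·163.4/1.6 = 82.5938.

x* = 82.5938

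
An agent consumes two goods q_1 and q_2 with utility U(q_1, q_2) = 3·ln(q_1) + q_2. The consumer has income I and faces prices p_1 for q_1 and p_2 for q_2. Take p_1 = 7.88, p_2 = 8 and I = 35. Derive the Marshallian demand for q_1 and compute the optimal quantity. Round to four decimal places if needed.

Set MRS = p_1/p_2: (3/q_1)/1 = p_1/p_2.
So q_1*(p_1,p_2) = 3·p_2/p_1, independent of income; and q_2* = (I − 3·p_2)/p_2.
At the given prices: q_1* = 3·8/7.88 = 3.0457.

q_1* = 3.0457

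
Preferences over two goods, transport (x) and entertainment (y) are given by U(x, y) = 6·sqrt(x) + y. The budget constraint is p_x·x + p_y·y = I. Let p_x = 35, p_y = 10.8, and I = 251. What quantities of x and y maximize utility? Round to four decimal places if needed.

x* = 0.8569, y* = 20.4636

MU_x = 3/√x, MU_y = 1. Tangency: 3/√x = p_x/p_y.
Solve: √x = 3·p_y/p_x, so x*(p_x,p_y) = (3·p_y/p_x)², and y* = (I − p_x·x*)/p_y.
Plugging in: x* = (3·10.8/35)² = 0.8569, y* = 20.4636.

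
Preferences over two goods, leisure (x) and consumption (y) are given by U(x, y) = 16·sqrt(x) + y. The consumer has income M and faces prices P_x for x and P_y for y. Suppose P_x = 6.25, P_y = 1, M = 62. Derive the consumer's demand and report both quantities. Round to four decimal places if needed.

MU_x = 8/√x, MU_y = 1. Tangency: 8/√x = P_x/P_y.
Thus x* = (8·P_y/P_x)² — independent of M — with the rest of income spent on y.
Plugging in: x* = (8·1/6.25)² = 1.6384, y* = 51.76.

x* = 1.6384, y* = 51.76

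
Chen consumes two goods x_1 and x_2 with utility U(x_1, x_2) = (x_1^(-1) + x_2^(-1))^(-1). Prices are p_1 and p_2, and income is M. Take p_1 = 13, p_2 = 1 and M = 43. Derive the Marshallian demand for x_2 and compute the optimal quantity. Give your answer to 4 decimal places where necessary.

x_2* = 9.3366

From the CES first-order condition, (x_2/x_1)^(2) = p_1/p_2.
Hence x_2/x_1 = (p_1/p_2)^(1/(2)), i.e. raised to the 0.5 power.
With the ratio pinned down, the budget gives x_1* = M/(p_1 + p_2·(x_2/x_1)) and x_2* = (x_2/x_1)·x_1*.
Numerically x_2/x_1 = 3.605551, so x_1* = 43/(13 + 1·3.605551) = 2.5895 and x_2* = 3.605551·2.5895 = 9.3366.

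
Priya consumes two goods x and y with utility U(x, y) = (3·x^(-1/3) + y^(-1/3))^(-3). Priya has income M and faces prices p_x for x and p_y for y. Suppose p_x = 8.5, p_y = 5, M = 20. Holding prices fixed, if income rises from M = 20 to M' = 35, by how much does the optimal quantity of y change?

Substitute y = (y/x)·x into the budget: x* = M/(p_x + p_y·(y/x)).
Numerically y/x = 0.653124, so x* = 20/(8.5 + 5·0.653124) = 1.6999 and y* = 0.653124·1.6999 = 1.1102.
At M' = 35: y* = 1.9429. Change: 1.9429 − 1.1102 = 0.8327.

Δy* = 0.8327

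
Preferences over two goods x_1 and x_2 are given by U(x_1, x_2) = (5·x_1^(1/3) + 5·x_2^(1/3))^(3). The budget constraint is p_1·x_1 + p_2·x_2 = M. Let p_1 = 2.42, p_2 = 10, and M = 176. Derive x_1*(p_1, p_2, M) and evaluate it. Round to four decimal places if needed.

With the ratio pinned down, the budget gives x_1* = M/(p_1 + p_2·(x_2/x_1)) and x_2* = (x_2/x_1)·x_1*.
Numerically x_2/x_1 = 0.119048, so x_1* = 176/(2.42 + 10·0.119048) = 48.7469.

x_1* = 48.7469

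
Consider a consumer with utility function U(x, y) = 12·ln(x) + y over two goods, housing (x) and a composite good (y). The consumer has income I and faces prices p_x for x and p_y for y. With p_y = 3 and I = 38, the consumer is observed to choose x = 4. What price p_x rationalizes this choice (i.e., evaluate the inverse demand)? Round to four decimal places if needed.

p_x = 9

Set MRS = p_x/p_y: (12/x)/1 = p_x/p_y.
So x*(p_x,p_y) = 12·p_y/p_x, independent of income; and y* = (I − 12·p_y)/p_y.
Set x* = 4 in the demand function and solve for p_x: p_x = 9.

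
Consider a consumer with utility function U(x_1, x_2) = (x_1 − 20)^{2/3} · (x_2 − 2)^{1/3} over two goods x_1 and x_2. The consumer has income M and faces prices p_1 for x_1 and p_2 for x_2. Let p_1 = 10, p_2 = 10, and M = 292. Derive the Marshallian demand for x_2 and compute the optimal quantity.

x_2* = 4.4

Let x_1' = x_1−20, x_2' = x_2−2. MRS = 2·x_2'/x_1' = p_1/p_2.
After buying the subsistence bundle (20, 2), a share 2/3 of the remaining income goes to x_1: x_1* = 20 + 2/3·(M − 20p_1 − 2p_2)/p_1.
Discretionary income = 292 − 20·10 − 2·10 = 72; x_2* = 2 + 1/3·72/10 = 4.4.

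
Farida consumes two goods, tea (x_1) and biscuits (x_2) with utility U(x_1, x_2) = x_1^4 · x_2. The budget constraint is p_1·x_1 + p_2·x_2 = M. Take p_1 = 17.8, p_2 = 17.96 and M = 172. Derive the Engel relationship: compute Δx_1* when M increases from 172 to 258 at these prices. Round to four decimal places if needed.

Tangency: MRS = 4·x_2/x_1 = p_1/p_2.
Rearranging, p_2·x_2 = (1/4)·p_1·x_1. Substituting into the budget gives p_1·x_1·(1 + (1/4)) = M.
Demand: x_1*(p_1,p_2,M) = 0.8·M/p_1 and x_2* = 0.2·M/p_2.
At p_1=17.8, p_2=17.96, M=172: x_1* = 0.8·172/17.8 = 7.7303.
At M' = 258: x_1* = 11.5955. Change: 11.5955 − 7.7303 = 3.8652.

Δx_1* = 3.8652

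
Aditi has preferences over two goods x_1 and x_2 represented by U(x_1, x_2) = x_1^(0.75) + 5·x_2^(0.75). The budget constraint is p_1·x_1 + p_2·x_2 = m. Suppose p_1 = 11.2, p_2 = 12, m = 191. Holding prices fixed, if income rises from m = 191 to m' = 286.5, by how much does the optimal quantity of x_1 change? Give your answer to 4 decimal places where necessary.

From the CES first-order condition, (1/5)·(x_2/x_1)^(0.25) = p_1/p_2.
Hence x_2/x_1 = (5·p_1/p_2)^(1/(0.25)), i.e. raised to the 4 power.
With the ratio pinned down, the budget gives x_1* = m/(p_1 + p_2·(x_2/x_1)) and x_2* = (x_2/x_1)·x_1*.
Numerically x_2/x_1 = 474.271605, so x_1* = 191/(11.2 + 12·474.271605) = 0.0335.
At m' = 286.5: x_1* = 0.0502. Change: 0.0502 − 0.0335 = 0.0167.

Δx_1* = 0.0167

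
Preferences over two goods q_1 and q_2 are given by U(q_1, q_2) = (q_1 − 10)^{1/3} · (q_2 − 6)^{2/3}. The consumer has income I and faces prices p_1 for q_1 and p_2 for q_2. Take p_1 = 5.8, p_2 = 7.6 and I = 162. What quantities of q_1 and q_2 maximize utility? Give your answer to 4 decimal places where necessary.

q_1* = 13.3563, q_2* = 11.1228

MRS = (1/2)·(q_2−6)/(q_1−10). Tangency with p_1/p_2 gives q_2−6 = 2·(p_1/p_2)·(q_1−10).
Substituting into the budget: q_1* = 10 + 1/3·(I − 10·p_1 − 6·p_2)/p_1, and q_2* = 6 + 2/3·(…)/p_2.
Discretionary income = 162 − 10·5.8 − 6·7.6 = 58.4; q_1* = 10 + 1/3·58.4/5.8 = 13.3563; q_2* = 6 + 2/3·58.4/7.6 = 11.1228.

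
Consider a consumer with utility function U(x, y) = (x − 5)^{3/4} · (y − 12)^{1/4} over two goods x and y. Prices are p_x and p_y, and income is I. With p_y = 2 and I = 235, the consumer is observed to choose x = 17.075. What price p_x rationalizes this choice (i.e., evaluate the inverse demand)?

p_x = 10

This is Cobb-Douglas in (x−5, y−12): tangency gives 0.75·p_y·(y−12) = 0.25·p_x·(x−5).
After buying the subsistence bundle (5, 12), a share 0.75 of the remaining income goes to x: x* = 5 + 0.75·(I − 5p_x − 12p_y)/p_x.
Set x* = 17.075 in the demand function and solve for p_x: p_x = 10.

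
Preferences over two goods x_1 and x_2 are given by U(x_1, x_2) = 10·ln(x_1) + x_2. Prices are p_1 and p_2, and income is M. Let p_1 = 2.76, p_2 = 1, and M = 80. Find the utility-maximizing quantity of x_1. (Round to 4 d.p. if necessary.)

MU_x_1 = 10/x_1, MU_x_2 = 1. Tangency: 10/x_1 = p_1/p_2.
So x_1*(p_1,p_2) = 10·p_2/p_1, independent of income; and x_2* = (M − 10·p_2)/p_2.
At the given prices: x_1* = 10·1/2.76 = 3.6232.

x_1* = 3.6232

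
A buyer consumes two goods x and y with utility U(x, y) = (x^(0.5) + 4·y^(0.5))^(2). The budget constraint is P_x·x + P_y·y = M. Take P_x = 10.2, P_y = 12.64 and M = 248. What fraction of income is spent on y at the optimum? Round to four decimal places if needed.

share on y = 0.9281

Numerically y/x = 10.419003, so x* = 248/(10.2 + 12.64·10.419003) = 1.7478 and y* = 10.419003·1.7478 = 18.2099.
Expenditure on y: 12.64·18.2099 = 230.1729; share = 0.9281.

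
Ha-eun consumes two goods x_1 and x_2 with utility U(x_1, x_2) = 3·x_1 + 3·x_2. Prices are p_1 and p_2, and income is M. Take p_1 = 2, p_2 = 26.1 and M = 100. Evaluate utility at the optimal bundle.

V = 150

Perfect substitutes: compare marginal utility per dollar. 3/p_1 vs 3/p_2 → 1.5 vs 0.1149.
x_1 gives more utility per dollar, so spend all income on x_1: x_1* = M/p_1, x_2* = 0.
Numerically: x_1* = 50, x_2* = 0.
Utility at the optimum: U(50, 0) = 150.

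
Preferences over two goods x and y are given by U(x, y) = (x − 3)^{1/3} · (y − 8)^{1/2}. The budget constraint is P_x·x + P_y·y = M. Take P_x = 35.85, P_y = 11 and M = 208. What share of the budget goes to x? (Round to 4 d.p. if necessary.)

share on x = 0.541

Discretionary income = 208 − 3·35.85 − 8·11 = 12.45; x* = 3 + 0.4·12.45/35.85 = 3.1389; y* = 8 + 0.6·12.45/11 = 8.6791.
Expenditure on x: 35.85·3.1389 = 112.53; share = 0.541.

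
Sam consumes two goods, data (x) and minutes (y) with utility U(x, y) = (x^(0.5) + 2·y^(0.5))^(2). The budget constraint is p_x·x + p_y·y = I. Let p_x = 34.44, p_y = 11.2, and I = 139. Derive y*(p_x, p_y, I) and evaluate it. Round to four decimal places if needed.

y* = 11.4776

MU_x ∝ x^(-0.5), MU_y ∝ 2·y^(-0.5), so MRS = (1/2)·(y/x)^(0.5) = p_x/p_y.
Hence y/x = (2·p_x/p_y)^(1/(0.5)), i.e. raised to the 2 power.
Substitute y = (y/x)·x into the budget: x* = I/(p_x + p_y·(y/x)).
Numerically y/x = 37.8225, so x* = 139/(34.44 + 11.2·37.8225) = 0.3035 and y* = 37.8225·0.3035 = 11.4776.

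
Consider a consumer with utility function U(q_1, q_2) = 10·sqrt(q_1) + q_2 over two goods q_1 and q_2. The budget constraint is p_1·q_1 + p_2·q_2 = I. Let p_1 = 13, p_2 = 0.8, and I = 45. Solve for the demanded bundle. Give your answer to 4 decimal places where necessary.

q_1* = 0.0947, q_2* = 54.7115

MU_q_1 = 5/√q_1, MU_q_2 = 1. Tangency: 5/√q_1 = p_1/p_2.
Solve: √q_1 = 5·p_2/p_1, so q_1*(p_1,p_2) = (5·p_2/p_1)², and q_2* = (I − p_1·q_1*)/p_2.
Plugging in: q_1* = (5·0.8/13)² = 0.0947, q_2* = 54.7115.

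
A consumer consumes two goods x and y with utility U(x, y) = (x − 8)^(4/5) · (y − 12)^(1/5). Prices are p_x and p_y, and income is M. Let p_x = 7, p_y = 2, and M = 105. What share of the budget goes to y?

This is Cobb-Douglas in (x−8, y−12): tangency gives 0.8·p_y·(y−12) = 0.2·p_x·(x−8).
After buying the subsistence bundle (8, 12), a share 0.8 of the remaining income goes to x: x* = 8 + 0.8·(M − 8p_x − 12p_y)/p_x.
Discretionary income = 105 − 8·7 − 12·2 = 25; x* = 8 + 0.8·25/7 = 10.8571; y* = 12 + 0.2·25/2 = 14.5.
Expenditure on y: 2·14.5 = 29; share = 0.2762.

share on y = 0.2762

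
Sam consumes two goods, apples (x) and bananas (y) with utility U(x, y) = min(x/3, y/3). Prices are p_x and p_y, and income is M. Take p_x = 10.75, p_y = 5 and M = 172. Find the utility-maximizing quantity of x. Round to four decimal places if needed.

Demand: x*(p_x,p_y,M) = 3·M/(3·p_x + 3·p_y), y* = 3·M/(3·p_x + 3·p_y).
Here 3·10.75 + 3·5 = 47.25, giving x* = 10.9206.

x* = 10.9206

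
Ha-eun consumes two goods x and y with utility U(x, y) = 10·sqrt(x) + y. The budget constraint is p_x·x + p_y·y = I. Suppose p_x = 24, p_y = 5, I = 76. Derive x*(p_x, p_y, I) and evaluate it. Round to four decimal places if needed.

x* = 1.0851

Solve: √x = 5·p_y/p_x, so x*(p_x,p_y) = (5·p_y/p_x)², and y* = (I − p_x·x*)/p_y.
Plugging in: x* = (5·5/24)² = 1.0851.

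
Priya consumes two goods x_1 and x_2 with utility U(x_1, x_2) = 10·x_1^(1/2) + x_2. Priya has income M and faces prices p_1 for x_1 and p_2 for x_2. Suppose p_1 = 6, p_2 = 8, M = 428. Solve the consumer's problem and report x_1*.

x_1* = 44.4444

Set MRS = p_1/p_2: 5·x_1^(−1/2) = p_1/p_2.
Solve: √x_1 = 5·p_2/p_1, so x_1*(p_1,p_2) = (5·p_2/p_1)², and x_2* = (M − p_1·x_1*)/p_2.
Plugging in: x_1* = (5·8/6)² = 44.4444.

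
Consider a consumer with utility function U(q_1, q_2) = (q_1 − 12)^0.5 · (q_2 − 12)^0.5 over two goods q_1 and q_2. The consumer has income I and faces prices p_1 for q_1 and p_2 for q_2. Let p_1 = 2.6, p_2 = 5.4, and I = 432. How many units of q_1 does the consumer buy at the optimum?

MRS = (q_2−12)/(q_1−12). Tangency with p_1/p_2 gives q_2−12 = (p_1/p_2)·(q_1−12).
After buying the subsistence bundle (12, 12), a share 0.5 of the remaining income goes to q_1: q_1* = 12 + 0.5·(I − 12p_1 − 12p_2)/p_1.
Discretionary income = 432 − 12·2.6 − 12·5.4 = 336; q_1* = 12 + 0.5·336/2.6 = 76.6154.

q_1* = 76.6154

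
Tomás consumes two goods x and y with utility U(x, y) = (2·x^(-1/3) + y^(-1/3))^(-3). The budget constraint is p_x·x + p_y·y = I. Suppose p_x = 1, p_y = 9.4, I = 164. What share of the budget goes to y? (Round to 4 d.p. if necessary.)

MU_x ∝ 2·x^(-4/3), MU_y ∝ y^(-4/3), so MRS = 2·(y/x)^(4/3) = p_x/p_y.
Solve for the ratio: y/x = [(1/2)·p_x/p_y]^(0.75).
Substitute y = (y/x)·x into the budget: x* = I/(p_x + p_y·(y/x)).
Numerically y/x = 0.11076, so x* = 164/(1 + 9.4·0.11076) = 80.3472 and y* = 0.11076·80.3472 = 8.8992.
Expenditure on y: 9.4·8.8992 = 83.6528; share = 0.5101.

share on y = 0.5101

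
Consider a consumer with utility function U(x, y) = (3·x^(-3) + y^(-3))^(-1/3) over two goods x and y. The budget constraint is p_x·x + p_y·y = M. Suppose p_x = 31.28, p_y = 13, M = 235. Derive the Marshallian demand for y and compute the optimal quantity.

From the CES first-order condition, 3·(y/x)^(4) = p_x/p_y.
Hence y/x = ((1/3)·p_x/p_y)^(1/(4)), i.e. raised to the 0.25 power.
With the ratio pinned down, the budget gives x* = M/(p_x + p_y·(y/x)) and y* = (y/x)·x*.
Numerically y/x = 0.946347, so x* = 235/(31.28 + 13·0.946347) = 5.3921 and y* = 0.946347·5.3921 = 5.1028.

y* = 5.1028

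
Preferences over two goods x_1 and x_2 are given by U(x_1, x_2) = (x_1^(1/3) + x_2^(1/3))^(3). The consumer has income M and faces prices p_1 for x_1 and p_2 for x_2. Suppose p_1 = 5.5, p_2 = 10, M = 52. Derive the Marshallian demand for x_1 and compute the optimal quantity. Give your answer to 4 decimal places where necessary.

MRS = MU_x_1/MU_x_2 = (x_2/x_1)^(2/3). Set equal to p_1/p_2.
Solve for the ratio: x_2/x_1 = [p_1/p_2]^(1.5).
Substitute x_2 = (x_2/x_1)·x_1 into the budget: x_1* = M/(p_1 + p_2·(x_2/x_1)).
Numerically x_2/x_1 = 0.407891, so x_1* = 52/(5.5 + 10·0.407891) = 5.4286.

x_1* = 5.4286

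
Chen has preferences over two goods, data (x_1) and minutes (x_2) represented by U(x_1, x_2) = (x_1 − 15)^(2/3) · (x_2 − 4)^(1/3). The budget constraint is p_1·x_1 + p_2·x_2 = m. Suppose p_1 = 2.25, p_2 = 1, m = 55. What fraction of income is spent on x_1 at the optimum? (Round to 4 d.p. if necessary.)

share on x_1 = 0.8227

MRS = 2·(x_2−4)/(x_1−15). Tangency with p_1/p_2 gives x_2−4 = (1/2)·(p_1/p_2)·(x_1−15).
After buying the subsistence bundle (15, 4), a share 2/3 of the remaining income goes to x_1: x_1* = 15 + 2/3·(m − 15p_1 − 4p_2)/p_1.
Discretionary income = 55 − 15·2.25 − 4·1 = 17.25; x_1* = 15 + 2/3·17.25/2.25 = 20.1111; x_2* = 4 + 1/3·17.25/1 = 9.75.
Expenditure on x_1: 2.25·20.1111 = 45.25; share = 0.8227.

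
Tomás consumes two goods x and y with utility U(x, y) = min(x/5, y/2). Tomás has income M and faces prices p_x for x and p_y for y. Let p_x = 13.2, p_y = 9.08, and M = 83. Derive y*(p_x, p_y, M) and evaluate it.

Demand: x*(p_x,p_y,M) = 5·M/(5·p_x + 2·p_y), y* = 2·M/(5·p_x + 2·p_y).
Here 5·13.2 + 2·9.08 = 84.16, giving y* = 1.9724.

y* = 1.9724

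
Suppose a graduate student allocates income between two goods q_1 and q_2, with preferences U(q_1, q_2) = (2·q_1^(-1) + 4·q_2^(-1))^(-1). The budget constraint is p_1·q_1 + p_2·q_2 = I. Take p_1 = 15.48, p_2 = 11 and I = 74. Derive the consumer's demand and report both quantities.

MRS = MU_q_1/MU_q_2 = (1/2)·(q_2/q_1)^(2). Set equal to p_1/p_2.
Solve for the ratio: q_2/q_1 = [2·p_1/p_2]^(0.5).
Substitute q_2 = (q_2/q_1)·q_1 into the budget: q_1* = I/(p_1 + p_2·(q_2/q_1)).
Numerically q_2/q_1 = 1.677661, so q_1* = 74/(15.48 + 11·1.677661) = 2.1807 and q_2* = 1.677661·2.1807 = 3.6585.

q_1* = 2.1807, q_2* = 3.6585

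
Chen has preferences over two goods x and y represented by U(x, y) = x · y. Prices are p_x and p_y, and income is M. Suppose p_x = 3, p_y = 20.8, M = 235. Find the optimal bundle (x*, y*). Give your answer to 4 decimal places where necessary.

MU_x/MU_y = (y)/(x); tangency sets this equal to p_x/p_y.
Rearranging, p_y·y = p_x·x. Substituting into the budget gives p_x·x·(1 + 1) = M.
Demand: x*(p_x,p_y,M) = 0.5·M/p_x and y* = 0.5·M/p_y.
At p_x=3, p_y=20.8, M=235: x* = 0.5·235/3 = 39.1667, y* = 5.649.

x* = 39.1667, y* = 5.649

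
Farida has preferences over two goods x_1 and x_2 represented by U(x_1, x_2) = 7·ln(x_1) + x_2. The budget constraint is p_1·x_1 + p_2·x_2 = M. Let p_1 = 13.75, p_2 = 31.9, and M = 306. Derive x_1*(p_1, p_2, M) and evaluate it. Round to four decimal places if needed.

x_1* = 16.24

So x_1*(p_1,p_2) = 7·p_2/p_1, independent of income; and x_2* = (M − 7·p_2)/p_2.
At the given prices: x_1* = 7·31.9/13.75 = 16.24.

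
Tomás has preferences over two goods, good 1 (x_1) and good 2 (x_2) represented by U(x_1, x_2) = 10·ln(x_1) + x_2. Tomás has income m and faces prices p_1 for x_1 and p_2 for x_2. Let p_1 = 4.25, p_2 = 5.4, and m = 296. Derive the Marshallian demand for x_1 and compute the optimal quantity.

x_1* = 12.7059

Set MRS = p_1/p_2: (10/x_1)/1 = p_1/p_2.
So x_1*(p_1,p_2) = 10·p_2/p_1, independent of income; and x_2* = (m − 10·p_2)/p_2.
At the given prices: x_1* = 10·5.4/4.25 = 12.7059.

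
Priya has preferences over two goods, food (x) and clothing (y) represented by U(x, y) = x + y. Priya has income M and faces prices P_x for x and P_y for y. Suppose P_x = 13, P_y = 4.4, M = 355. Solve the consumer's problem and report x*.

Perfect substitutes: compare marginal utility per dollar. 1/P_x vs 1/P_y → 0.0769 vs 0.2273.
y gives more utility per dollar, so spend all income on y: y* = M/P_y, x* = 0.
Numerically: x* = 0, y* = 80.6818.

x* = 0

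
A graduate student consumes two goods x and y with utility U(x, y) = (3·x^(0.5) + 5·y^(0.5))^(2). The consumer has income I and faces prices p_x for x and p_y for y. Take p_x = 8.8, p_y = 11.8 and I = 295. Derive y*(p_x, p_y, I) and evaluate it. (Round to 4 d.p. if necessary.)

y* = 16.8608

From the CES first-order condition, (3/5)·(y/x)^(0.5) = p_x/p_y.
Hence y/x = ((5/3)·p_x/p_y)^(1/(0.5)), i.e. raised to the 2 power.
Substitute y = (y/x)·x into the budget: x* = I/(p_x + p_y·(y/x)).
Numerically y/x = 1.544895, so x* = 295/(8.8 + 11.8·1.544895) = 10.9139 and y* = 1.544895·10.9139 = 16.8608.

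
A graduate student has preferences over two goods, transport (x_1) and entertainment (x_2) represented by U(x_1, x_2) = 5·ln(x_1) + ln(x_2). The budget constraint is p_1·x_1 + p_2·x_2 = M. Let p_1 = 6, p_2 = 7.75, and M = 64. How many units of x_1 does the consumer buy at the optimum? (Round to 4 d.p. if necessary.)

x_1* = 8.8889

MU_x_1/MU_x_2 = (5·x_2)/(x_1); tangency sets this equal to p_1/p_2.
So 5·p_2·x_2 = p_1·x_1; combined with the budget, a share 5/6 of income goes to x_1.
Demand: x_1*(p_1,p_2,M) = 5/6·M/p_1 and x_2* = 1/6·M/p_2.
At p_1=6, p_2=7.75, M=64: x_1* = 5/6·64/6 = 8.8889.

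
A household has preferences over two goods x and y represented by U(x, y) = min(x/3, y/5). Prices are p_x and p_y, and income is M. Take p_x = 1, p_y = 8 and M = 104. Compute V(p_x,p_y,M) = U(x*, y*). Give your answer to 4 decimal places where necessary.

V = 2.4186

With perfect complements, no substitution: consume in ratio x:y = 3:5.
Budget: p_x·x + p_y·(5/3)·x = M, so (3·p_x + 5·p_y)·x = 3·M.
Demand: x*(p_x,p_y,M) = 3·M/(3·p_x + 5·p_y), y* = 5·M/(3·p_x + 5·p_y).
Here 3·1 + 5·8 = 43, giving x* = 7.2558 and y* = 12.093.
Utility at the optimum: U(7.2558, 12.093) = 2.4186.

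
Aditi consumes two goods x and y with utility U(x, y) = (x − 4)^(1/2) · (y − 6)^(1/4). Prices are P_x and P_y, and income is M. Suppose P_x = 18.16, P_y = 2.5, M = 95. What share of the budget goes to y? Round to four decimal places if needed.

share on y = 0.1837

Let x' = x−4, y' = y−6. MRS = 2·y'/x' = P_x/P_y.
After buying the subsistence bundle (4, 6), a share 2/3 of the remaining income goes to x: x* = 4 + 2/3·(M − 4P_x − 6P_y)/P_x.
Discretionary income = 95 − 4·18.16 − 6·2.5 = 7.36; x* = 4 + 2/3·7.36/18.16 = 4.2702; y* = 6 + 1/3·7.36/2.5 = 6.9813.
Expenditure on y: 2.5·6.9813 = 17.4533; share = 0.1837.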